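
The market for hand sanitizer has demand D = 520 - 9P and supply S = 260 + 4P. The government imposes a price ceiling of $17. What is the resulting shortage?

Equilibrium price would be P* = 20, so the ceiling at 17 binds.
At P = 17: D = 520 − 9(17) = 367, S = 260 + 4(17) = 328.
Shortage = 367 − 328 = 39.

Shortage = 39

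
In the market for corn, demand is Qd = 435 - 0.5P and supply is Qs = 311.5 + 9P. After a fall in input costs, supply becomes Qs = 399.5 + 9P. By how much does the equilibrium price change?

ΔP = -176/19

Original equilibrium: P* = 13, Q* = 428.5.
New equilibrium: 435 - 0.5P = 399.5 + 9P, so 35.5 = 9.5P and P' = 71/19; Q' = 435 − 0.5(71/19) = 16459/38.
Change in price: 71/19 − 13 = -176/19.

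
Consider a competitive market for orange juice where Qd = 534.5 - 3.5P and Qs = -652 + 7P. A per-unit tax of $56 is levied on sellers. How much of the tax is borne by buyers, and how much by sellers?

Buyers bear 112/3, sellers bear 56/3

Pre-tax equilibrium: P* = 113, Q* = 139.
Tax on sellers shifts supply to Qs = -652 + 7(P − 56) = -1044 + 7P.
534.5 - 3.5P = -1044 + 7P gives buyer price Pb = 451/3; sellers receive Ps = 451/3 − 56 = 283/3.
New quantity: Q = 534.5 − 3.5(451/3) = 25/3.
Buyer burden = 451/3 − 113 = 112/3; seller burden = 113 − 283/3 = 56/3.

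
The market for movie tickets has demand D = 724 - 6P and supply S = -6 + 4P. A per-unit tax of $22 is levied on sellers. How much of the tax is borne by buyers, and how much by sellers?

Buyers bear $8.8, sellers bear $13.2

Pre-tax equilibrium: P* = 73, Q* = 286.
Tax on sellers shifts supply to S = -6 + 4(P − 22) = -94 + 4P.
724 - 6P = -94 + 4P gives buyer price Pb = 81.8; sellers receive Ps = 81.8 − 22 = 59.8.
New quantity: Q = 724 − 6(81.8) = 233.2.
Buyer burden = 81.8 − 73 = 8.8; seller burden = 73 − 59.8 = 13.2.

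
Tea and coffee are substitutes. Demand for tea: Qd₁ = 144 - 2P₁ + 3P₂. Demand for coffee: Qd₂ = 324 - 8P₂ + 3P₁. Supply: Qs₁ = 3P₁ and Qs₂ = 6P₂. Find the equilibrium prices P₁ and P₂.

Market 1: 144 - 2P₁ + 3P₂ = 3P₁ → 5P₁ - 3P₂ = 144.
Market 2: 14P₂ - 3P₁ = 324.
Eliminating P₂: 14×(1) + 3×(2) gives 61P₁ = 2988, so P₁ = 2988/61.
Back-substitute into (2): P₂ = (324 + 3×2988/61) / 14 = 2052/61.

P₁ = 2988/61, P₂ = 2052/61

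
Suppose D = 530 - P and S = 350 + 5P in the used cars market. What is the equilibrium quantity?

Q* = 500

Set D = S: 530 - P = 350 + 5P.
180 = 6P, so P* = 30.
Q* = 530 − 1(30) = 500.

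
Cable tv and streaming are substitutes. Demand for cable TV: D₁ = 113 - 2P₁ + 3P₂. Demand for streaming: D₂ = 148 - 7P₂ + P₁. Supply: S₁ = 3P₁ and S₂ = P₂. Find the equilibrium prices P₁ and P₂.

Market 1: 113 - 2P₁ + 3P₂ = 3P₁ → 5P₁ - 3P₂ = 113.
Market 2: 8P₂ - P₁ = 148.
Eliminating P₂: 8×(1) + 3×(2) gives 37P₁ = 1348, so P₁ = 1348/37.
Back-substitute into (2): P₂ = (148 + 1×1348/37) / 8 = 853/37.

P₁ = 1348/37, P₂ = 853/37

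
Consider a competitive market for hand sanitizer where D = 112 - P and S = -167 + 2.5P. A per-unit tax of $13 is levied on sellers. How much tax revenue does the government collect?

Pre-tax equilibrium: P* = 558/7, Q* = 226/7.
Tax on sellers shifts supply to S = -167 + 2.5(P − 13) = -199.5 + 2.5P.
112 - P = -199.5 + 2.5P gives buyer price Pb = 89; sellers receive Ps = 89 − 13 = 76.
New quantity: Q = 112 − 1(89) = 23.
Revenue = 13 × 23 = 299.

Tax revenue = 299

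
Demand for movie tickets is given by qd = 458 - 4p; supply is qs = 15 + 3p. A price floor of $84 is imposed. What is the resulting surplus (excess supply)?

Equilibrium price would be p* = 443/7, so the floor at 84 binds.
At p = 84: qd = 122, qs = 267.
Surplus = 267 − 122 = 145.

Surplus = 145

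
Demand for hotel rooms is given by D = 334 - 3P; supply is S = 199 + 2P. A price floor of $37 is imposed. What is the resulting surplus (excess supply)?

Surplus = 50

Equilibrium price would be P* = 27, so the floor at 37 binds.
At P = 37: D = 223, S = 273.
Surplus = 273 − 223 = 50.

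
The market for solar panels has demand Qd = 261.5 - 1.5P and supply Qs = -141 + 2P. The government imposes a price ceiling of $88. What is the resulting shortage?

Shortage = 94.5

Equilibrium price would be P* = 115, so the ceiling at 88 binds.
At P = 88: Qd = 261.5 − 1.5(88) = 129.5, Qs = -141 + 2(88) = 35.
Shortage = 129.5 − 35 = 94.5.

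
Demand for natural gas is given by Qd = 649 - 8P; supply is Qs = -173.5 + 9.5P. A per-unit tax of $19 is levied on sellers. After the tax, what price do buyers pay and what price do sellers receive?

Pre-tax equilibrium: P* = 47, Q* = 273.
Tax on sellers shifts supply to Qs = -173.5 + 9.5(P − 19) = -354 + 9.5P.
649 - 8P = -354 + 9.5P gives buyer price Pb = 2006/35; sellers receive Ps = 2006/35 − 19 = 1341/35.
New quantity: Q = 649 − 8(2006/35) = 6667/35.

Buyers pay 2006/35, sellers receive 1341/35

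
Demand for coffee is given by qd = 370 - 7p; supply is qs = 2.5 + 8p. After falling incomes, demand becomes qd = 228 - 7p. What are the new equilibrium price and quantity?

Original equilibrium: p* = 24.5, q* = 198.5.
New equilibrium: 228 - 7p = 2.5 + 8p, so 225.5 = 15p and p' = 451/30; q' = 228 − 7(451/30) = 3683/30.

p' = 451/30, q' = 3683/30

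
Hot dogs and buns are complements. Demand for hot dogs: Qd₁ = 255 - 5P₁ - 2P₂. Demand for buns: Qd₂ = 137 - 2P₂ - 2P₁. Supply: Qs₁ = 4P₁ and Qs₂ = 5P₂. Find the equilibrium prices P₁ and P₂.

P₁ = 1511/59, P₂ = 723/59

Market 1: 255 - 5P₁ - 2P₂ = 4P₁ → 9P₁ + 2P₂ = 255.
Market 2: 7P₂ + 2P₁ = 137.
Eliminating P₂: 7×(1) − 2×(2) gives 59P₁ = 1511, so P₁ = 1511/59.
Back-substitute into (2): P₂ = (137 − 2×1511/59) / 7 = 723/59.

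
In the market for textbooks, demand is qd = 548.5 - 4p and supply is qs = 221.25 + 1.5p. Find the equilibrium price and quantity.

Set qd = qs: 548.5 - 4p = 221.25 + 1.5p.
327.25 = 5.5p, so p* = 59.5.
q* = 548.5 − 4(59.5) = 310.5.

p* = 59.5, q* = 310.5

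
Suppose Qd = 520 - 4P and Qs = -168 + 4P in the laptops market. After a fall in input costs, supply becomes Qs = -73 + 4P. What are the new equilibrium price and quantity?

P' = 74.125, Q' = 223.5

Original equilibrium: P* = 86, Q* = 176.
New equilibrium: 520 - 4P = -73 + 4P, so 593 = 8P and P' = 74.125; Q' = 520 − 4(74.125) = 223.5.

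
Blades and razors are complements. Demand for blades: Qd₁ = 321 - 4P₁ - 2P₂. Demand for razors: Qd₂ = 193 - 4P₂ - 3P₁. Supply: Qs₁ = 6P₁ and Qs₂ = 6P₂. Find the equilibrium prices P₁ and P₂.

Market 1: 321 - 4P₁ - 2P₂ = 6P₁ → 10P₁ + 2P₂ = 321.
Market 2: 10P₂ + 3P₁ = 193.
Eliminating P₂: 10×(1) − 2×(2) gives 94P₁ = 2824, so P₁ = 1412/47.
Back-substitute into (2): P₂ = (193 − 3×1412/47) / 10 = 967/94.

P₁ = 1412/47, P₂ = 967/94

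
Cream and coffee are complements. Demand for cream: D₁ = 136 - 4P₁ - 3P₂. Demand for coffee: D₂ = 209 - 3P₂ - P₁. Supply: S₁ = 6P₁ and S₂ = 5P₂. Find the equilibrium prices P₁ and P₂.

P₁ = 461/77, P₂ = 1954/77

Market 1: 136 - 4P₁ - 3P₂ = 6P₁ → 10P₁ + 3P₂ = 136.
Market 2: 8P₂ + P₁ = 209.
Eliminating P₂: 8×(1) − 3×(2) gives 77P₁ = 461, so P₁ = 461/77.
Back-substitute into (2): P₂ = (209 − 1×461/77) / 8 = 1954/77.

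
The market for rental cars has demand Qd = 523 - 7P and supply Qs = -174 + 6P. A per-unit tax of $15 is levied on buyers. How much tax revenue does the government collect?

Tax revenue = 19350/13

Pre-tax equilibrium: P* = 697/13, Q* = 1920/13.
Tax on buyers shifts demand to Qd = 523 − 7(P + 15) = 418 - 7P.
418 - 7P = -174 + 6P gives seller price Ps = 592/13; buyers pay Pb = 592/13 + 15 = 787/13.
New quantity: Q = 523 − 7(787/13) = 1290/13.
Revenue = 15 × 1290/13 = 19350/13.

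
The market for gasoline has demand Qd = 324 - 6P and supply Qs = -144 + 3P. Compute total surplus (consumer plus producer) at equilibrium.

Total surplus = 36

Equilibrium: 324 - 6P = -144 + 3P gives P* = 52, Q* = 12.
Demand choke price: P = 54; supply starts at P = 48.
CS = ½(54 − 52)(12) = 12; PS = ½(52 − 48)(12) = 24.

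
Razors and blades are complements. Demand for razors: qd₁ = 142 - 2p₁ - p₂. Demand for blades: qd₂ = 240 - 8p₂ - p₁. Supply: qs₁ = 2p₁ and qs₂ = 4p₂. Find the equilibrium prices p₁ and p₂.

p₁ = 1464/47, p₂ = 818/47

Market 1: 142 - 2p₁ - p₂ = 2p₁ → 4p₁ + p₂ = 142.
Market 2: 12p₂ + p₁ = 240.
Eliminating p₂: 12×(1) − 1×(2) gives 47p₁ = 1464, so p₁ = 1464/47.
Back-substitute into (2): p₂ = (240 − 1×1464/47) / 12 = 818/47.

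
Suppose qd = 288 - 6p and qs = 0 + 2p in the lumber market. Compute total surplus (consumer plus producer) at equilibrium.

Total surplus = 1728

Equilibrium: 288 - 6p = 0 + 2p gives p* = 36, q* = 72.
Demand choke price: p = 48; supply starts at p = 0.
CS = ½(48 − 36)(72) = 432; PS = ½(36 − 0)(72) = 1296.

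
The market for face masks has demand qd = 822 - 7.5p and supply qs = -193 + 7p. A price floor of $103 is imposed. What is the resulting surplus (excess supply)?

Equilibrium price would be p* = 70, so the floor at 103 binds.
At p = 103: qd = 49.5, qs = 528.
Surplus = 528 − 49.5 = 478.5.

Surplus = 478.5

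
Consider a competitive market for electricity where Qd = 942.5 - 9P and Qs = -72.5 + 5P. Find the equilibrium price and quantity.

Set Qd = Qs: 942.5 - 9P = -72.5 + 5P.
1015 = 14P, so P* = 72.5.
Q* = 942.5 − 9(72.5) = 290.

P* = 72.5, Q* = 290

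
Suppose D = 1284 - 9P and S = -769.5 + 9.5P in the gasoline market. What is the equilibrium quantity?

Set D = S: 1284 - 9P = -769.5 + 9.5P.
2053.5 = 18.5P, so P* = 111.
Q* = 1284 − 9(111) = 285.

Q* = 285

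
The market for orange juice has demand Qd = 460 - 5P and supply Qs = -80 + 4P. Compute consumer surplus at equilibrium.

Equilibrium: 460 - 5P = -80 + 4P gives P* = 60, Q* = 160.
Demand choke price (Qd = 0): P = 92.
CS = ½(92 − 60)(160) = 2560.

Consumer surplus = 2560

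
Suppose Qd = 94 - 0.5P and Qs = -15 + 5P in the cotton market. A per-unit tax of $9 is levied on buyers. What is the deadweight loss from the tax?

Deadweight loss = 405/22

Pre-tax equilibrium: P* = 218/11, Q* = 925/11.
Tax on buyers shifts demand to Qd = 94 − 0.5(P + 9) = 89.5 - 0.5P.
89.5 - 0.5P = -15 + 5P gives seller price Ps = 19; buyers pay Pb = 19 + 9 = 28.
New quantity: Q = 94 − 0.5(28) = 80.
DWL = ½ × 9 × (925/11 − 80) = 405/22.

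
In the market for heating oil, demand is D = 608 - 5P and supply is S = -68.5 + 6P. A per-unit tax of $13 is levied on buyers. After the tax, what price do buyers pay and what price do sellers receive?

Pre-tax equilibrium: P* = 61.5, Q* = 300.5.
Tax on buyers shifts demand to D = 608 − 5(P + 13) = 543 - 5P.
543 - 5P = -68.5 + 6P gives seller price Ps = 1223/22; buyers pay Pb = 1223/22 + 13 = 1509/22.
New quantity: Q = 608 − 5(1509/22) = 5831/22.

Buyers pay 1509/22, sellers receive 1223/22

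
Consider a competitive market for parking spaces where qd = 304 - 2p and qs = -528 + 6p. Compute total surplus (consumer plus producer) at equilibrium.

Total surplus = 3072

Equilibrium: 304 - 2p = -528 + 6p gives p* = 104, q* = 96.
Demand choke price: p = 152; supply starts at p = 88.
CS = ½(152 − 104)(96) = 2304; PS = ½(104 − 88)(96) = 768.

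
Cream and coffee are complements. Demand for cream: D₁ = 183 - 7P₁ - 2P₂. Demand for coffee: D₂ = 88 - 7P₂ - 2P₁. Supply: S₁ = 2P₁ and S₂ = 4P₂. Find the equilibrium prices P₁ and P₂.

Market 1: 183 - 7P₁ - 2P₂ = 2P₁ → 9P₁ + 2P₂ = 183.
Market 2: 11P₂ + 2P₁ = 88.
Eliminating P₂: 11×(1) − 2×(2) gives 95P₁ = 1837, so P₁ = 1837/95.
Back-substitute into (2): P₂ = (88 − 2×1837/95) / 11 = 426/95.

P₁ = 1837/95, P₂ = 426/95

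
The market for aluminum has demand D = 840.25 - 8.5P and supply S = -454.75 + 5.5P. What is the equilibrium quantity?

Set D = S: 840.25 - 8.5P = -454.75 + 5.5P.
1295 = 14P, so P* = 92.5.
Q* = 840.25 − 8.5(92.5) = 54.

Q* = 54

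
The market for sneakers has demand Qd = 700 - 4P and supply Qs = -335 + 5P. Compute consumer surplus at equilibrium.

Consumer surplus = 7200

Equilibrium: 700 - 4P = -335 + 5P gives P* = 115, Q* = 240.
Demand choke price (Qd = 0): P = 175.
CS = ½(175 − 115)(240) = 7200.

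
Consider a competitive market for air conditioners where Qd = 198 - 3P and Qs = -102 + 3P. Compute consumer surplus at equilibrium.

Equilibrium: 198 - 3P = -102 + 3P gives P* = 50, Q* = 48.
Demand choke price (Qd = 0): P = 66.
CS = ½(66 − 50)(48) = 384.

Consumer surplus = 384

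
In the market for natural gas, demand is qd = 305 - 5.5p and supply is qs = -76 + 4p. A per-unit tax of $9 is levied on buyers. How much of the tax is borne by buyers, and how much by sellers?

Pre-tax equilibrium: p* = 762/19, q* = 1604/19.
Tax on buyers shifts demand to qd = 305 − 5.5(p + 9) = 255.5 - 5.5p.
255.5 - 5.5p = -76 + 4p gives seller price ps = 663/19; buyers pay pb = 663/19 + 9 = 834/19.
New quantity: q = 305 − 5.5(834/19) = 1208/19.
Buyer burden = 834/19 − 762/19 = 72/19; seller burden = 762/19 − 663/19 = 99/19.

Buyers bear 72/19, sellers bear 99/19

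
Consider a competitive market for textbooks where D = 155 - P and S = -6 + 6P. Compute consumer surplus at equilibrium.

Consumer surplus = 8712

Equilibrium: 155 - P = -6 + 6P gives P* = 23, Q* = 132.
Demand choke price (D = 0): P = 155.
CS = ½(155 − 23)(132) = 8712.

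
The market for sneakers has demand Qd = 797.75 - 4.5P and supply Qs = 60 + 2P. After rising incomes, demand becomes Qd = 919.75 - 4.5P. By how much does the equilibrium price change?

ΔP = 244/13

Original equilibrium: P* = 113.5, Q* = 287.
New equilibrium: 919.75 - 4.5P = 60 + 2P, so 859.75 = 6.5P and P' = 3439/26; Q' = 919.75 − 4.5(3439/26) = 4219/13.
Change in price: 3439/26 − 113.5 = 244/13.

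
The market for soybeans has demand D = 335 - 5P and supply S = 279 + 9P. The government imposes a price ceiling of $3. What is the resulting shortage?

Equilibrium price would be P* = 4, so the ceiling at 3 binds.
At P = 3: D = 335 − 5(3) = 320, S = 279 + 9(3) = 306.
Shortage = 320 − 306 = 14.

Shortage = 14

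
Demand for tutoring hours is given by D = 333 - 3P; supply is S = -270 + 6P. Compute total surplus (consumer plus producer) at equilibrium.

Total surplus = 4356

Equilibrium: 333 - 3P = -270 + 6P gives P* = 67, Q* = 132.
Demand choke price: P = 111; supply starts at P = 45.
CS = ½(111 − 67)(132) = 2904; PS = ½(67 − 45)(132) = 1452.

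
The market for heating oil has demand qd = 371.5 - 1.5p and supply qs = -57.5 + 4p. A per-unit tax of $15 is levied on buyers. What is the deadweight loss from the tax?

Deadweight loss = 1350/11

Pre-tax equilibrium: p* = 78, q* = 254.5.
Tax on buyers shifts demand to qd = 371.5 − 1.5(p + 15) = 349 - 1.5p.
349 - 1.5p = -57.5 + 4p gives seller price ps = 813/11; buyers pay pb = 813/11 + 15 = 978/11.
New quantity: q = 371.5 − 1.5(978/11) = 5239/22.
DWL = ½ × 15 × (254.5 − 5239/22) = 1350/11.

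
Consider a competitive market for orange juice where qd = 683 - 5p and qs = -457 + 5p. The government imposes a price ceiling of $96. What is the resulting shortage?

Shortage = 180

Equilibrium price would be p* = 114, so the ceiling at 96 binds.
At p = 96: qd = 683 − 5(96) = 203, qs = -457 + 5(96) = 23.
Shortage = 203 − 23 = 180.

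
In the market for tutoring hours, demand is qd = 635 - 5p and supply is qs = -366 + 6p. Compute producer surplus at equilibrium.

Equilibrium: 635 - 5p = -366 + 6p gives p* = 91, q* = 180.
Supply starts at p = 61 (where qs = 0).
PS = ½(91 − 61)(180) = 2700.

Producer surplus = 2700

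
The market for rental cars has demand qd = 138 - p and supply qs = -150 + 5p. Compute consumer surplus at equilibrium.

Equilibrium: 138 - p = -150 + 5p gives p* = 48, q* = 90.
Demand choke price (qd = 0): p = 138.
CS = ½(138 − 48)(90) = 4050.

Consumer surplus = 4050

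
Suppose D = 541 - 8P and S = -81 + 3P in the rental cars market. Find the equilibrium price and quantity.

P* = 622/11, Q* = 975/11

Set D = S: 541 - 8P = -81 + 3P.
622 = 11P, so P* = 622/11.
Q* = 541 − 8(622/11) = 975/11.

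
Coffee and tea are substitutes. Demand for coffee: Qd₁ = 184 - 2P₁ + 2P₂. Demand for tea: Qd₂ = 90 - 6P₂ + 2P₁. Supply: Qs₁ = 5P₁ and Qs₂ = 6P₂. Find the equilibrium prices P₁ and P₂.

Market 1: 184 - 2P₁ + 2P₂ = 5P₁ → 7P₁ - 2P₂ = 184.
Market 2: 12P₂ - 2P₁ = 90.
Eliminating P₂: 12×(1) + 2×(2) gives 80P₁ = 2388, so P₁ = 29.85.
Back-substitute into (2): P₂ = (90 + 2×29.85) / 12 = 12.475.

P₁ = 29.85, P₂ = 12.475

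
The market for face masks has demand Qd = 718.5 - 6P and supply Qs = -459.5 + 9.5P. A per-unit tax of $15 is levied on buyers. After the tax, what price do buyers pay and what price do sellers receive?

Pre-tax equilibrium: P* = 76, Q* = 262.5.
Tax on buyers shifts demand to Qd = 718.5 − 6(P + 15) = 628.5 - 6P.
628.5 - 6P = -459.5 + 9.5P gives seller price Ps = 2176/31; buyers pay Pb = 2176/31 + 15 = 2641/31.
New quantity: Q = 718.5 − 6(2641/31) = 12855/62.

Buyers pay 2641/31, sellers receive 2176/31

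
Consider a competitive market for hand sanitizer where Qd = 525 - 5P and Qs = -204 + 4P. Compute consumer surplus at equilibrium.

Equilibrium: 525 - 5P = -204 + 4P gives P* = 81, Q* = 120.
Demand choke price (Qd = 0): P = 105.
CS = ½(105 − 81)(120) = 1440.

Consumer surplus = 1440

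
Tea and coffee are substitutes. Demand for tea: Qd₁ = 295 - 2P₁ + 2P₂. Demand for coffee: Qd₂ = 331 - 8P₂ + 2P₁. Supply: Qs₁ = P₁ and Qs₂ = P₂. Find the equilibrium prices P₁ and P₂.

P₁ = 3317/23, P₂ = 1583/23

Market 1: 295 - 2P₁ + 2P₂ = P₁ → 3P₁ - 2P₂ = 295.
Market 2: 9P₂ - 2P₁ = 331.
Eliminating P₂: 9×(1) + 2×(2) gives 23P₁ = 3317, so P₁ = 3317/23.
Back-substitute into (2): P₂ = (331 + 2×3317/23) / 9 = 1583/23.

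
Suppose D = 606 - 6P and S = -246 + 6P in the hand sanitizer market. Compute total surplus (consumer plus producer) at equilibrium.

Total surplus = 5400

Equilibrium: 606 - 6P = -246 + 6P gives P* = 71, Q* = 180.
Demand choke price: P = 101; supply starts at P = 41.
CS = ½(101 − 71)(180) = 2700; PS = ½(71 − 41)(180) = 2700.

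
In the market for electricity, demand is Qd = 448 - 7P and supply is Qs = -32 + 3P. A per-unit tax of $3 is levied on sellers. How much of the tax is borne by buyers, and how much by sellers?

Pre-tax equilibrium: P* = 48, Q* = 112.
Tax on sellers shifts supply to Qs = -32 + 3(P − 3) = -41 + 3P.
448 - 7P = -41 + 3P gives buyer price Pb = 48.9; sellers receive Ps = 48.9 − 3 = 45.9.
New quantity: Q = 448 − 7(48.9) = 105.7.
Buyer burden = 48.9 − 48 = 0.9; seller burden = 48 − 45.9 = 2.1.

Buyers bear $0.9, sellers bear $2.1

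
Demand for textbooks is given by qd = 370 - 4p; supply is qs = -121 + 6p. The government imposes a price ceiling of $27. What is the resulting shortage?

Shortage = 221

Equilibrium price would be p* = 49.1, so the ceiling at 27 binds.
At p = 27: qd = 370 − 4(27) = 262, qs = -121 + 6(27) = 41.
Shortage = 262 − 41 = 221.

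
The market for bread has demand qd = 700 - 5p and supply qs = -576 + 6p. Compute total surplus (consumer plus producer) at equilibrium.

Total surplus = 2640

Equilibrium: 700 - 5p = -576 + 6p gives p* = 116, q* = 120.
Demand choke price: p = 140; supply starts at p = 96.
CS = ½(140 − 116)(120) = 1440; PS = ½(116 − 96)(120) = 1200.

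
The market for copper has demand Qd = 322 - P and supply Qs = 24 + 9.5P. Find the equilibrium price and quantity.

P* = 596/21, Q* = 6166/21

Set Qd = Qs: 322 - P = 24 + 9.5P.
298 = 10.5P, so P* = 596/21.
Q* = 322 − 1(596/21) = 6166/21.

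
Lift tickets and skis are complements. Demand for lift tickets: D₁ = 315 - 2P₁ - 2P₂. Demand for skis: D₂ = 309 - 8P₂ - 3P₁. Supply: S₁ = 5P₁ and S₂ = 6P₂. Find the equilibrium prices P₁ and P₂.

Market 1: 315 - 2P₁ - 2P₂ = 5P₁ → 7P₁ + 2P₂ = 315.
Market 2: 14P₂ + 3P₁ = 309.
Eliminating P₂: 14×(1) − 2×(2) gives 92P₁ = 3792, so P₁ = 948/23.
Back-substitute into (2): P₂ = (309 − 3×948/23) / 14 = 609/46.

P₁ = 948/23, P₂ = 609/46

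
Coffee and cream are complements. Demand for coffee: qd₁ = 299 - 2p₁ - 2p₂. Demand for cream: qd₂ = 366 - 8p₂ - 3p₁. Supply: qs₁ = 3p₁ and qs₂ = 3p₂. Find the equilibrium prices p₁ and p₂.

p₁ = 2557/49, p₂ = 933/49

Market 1: 299 - 2p₁ - 2p₂ = 3p₁ → 5p₁ + 2p₂ = 299.
Market 2: 11p₂ + 3p₁ = 366.
Eliminating p₂: 11×(1) − 2×(2) gives 49p₁ = 2557, so p₁ = 2557/49.
Back-substitute into (2): p₂ = (366 − 3×2557/49) / 11 = 933/49.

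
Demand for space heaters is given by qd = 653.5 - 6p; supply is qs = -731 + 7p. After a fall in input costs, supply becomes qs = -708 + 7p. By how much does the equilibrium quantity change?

Original equilibrium: p* = 106.5, q* = 14.5.
New equilibrium: 653.5 - 6p = -708 + 7p, so 1361.5 = 13p and p' = 2723/26; q' = 653.5 − 6(2723/26) = 653/26.
Change in quantity: 653/26 − 14.5 = 138/13.

Δq = 138/13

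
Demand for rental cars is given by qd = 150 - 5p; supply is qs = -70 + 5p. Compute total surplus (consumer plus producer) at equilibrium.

Equilibrium: 150 - 5p = -70 + 5p gives p* = 22, q* = 40.
Demand choke price: p = 30; supply starts at p = 14.
CS = ½(30 − 22)(40) = 160; PS = ½(22 − 14)(40) = 160.

Total surplus = 320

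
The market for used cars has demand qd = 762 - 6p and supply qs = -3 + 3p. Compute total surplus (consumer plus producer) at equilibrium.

Total surplus = 15876

Equilibrium: 762 - 6p = -3 + 3p gives p* = 85, q* = 252.
Demand choke price: p = 127; supply starts at p = 1.
CS = ½(127 − 85)(252) = 5292; PS = ½(85 − 1)(252) = 10584.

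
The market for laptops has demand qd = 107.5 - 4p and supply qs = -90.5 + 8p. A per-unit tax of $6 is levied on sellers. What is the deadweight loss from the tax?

Deadweight loss = 48

Pre-tax equilibrium: p* = 16.5, q* = 41.5.
Tax on sellers shifts supply to qs = -90.5 + 8(p − 6) = -138.5 + 8p.
107.5 - 4p = -138.5 + 8p gives buyer price pb = 20.5; sellers receive ps = 20.5 − 6 = 14.5.
New quantity: q = 107.5 − 4(20.5) = 25.5.
DWL = ½ × 6 × (41.5 − 25.5) = 48.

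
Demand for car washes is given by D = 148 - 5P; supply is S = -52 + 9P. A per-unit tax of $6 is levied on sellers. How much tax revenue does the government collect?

Tax revenue = 2406/7

Pre-tax equilibrium: P* = 100/7, Q* = 536/7.
Tax on sellers shifts supply to S = -52 + 9(P − 6) = -106 + 9P.
148 - 5P = -106 + 9P gives buyer price Pb = 127/7; sellers receive Ps = 127/7 − 6 = 85/7.
New quantity: Q = 148 − 5(127/7) = 401/7.
Revenue = 6 × 401/7 = 2406/7.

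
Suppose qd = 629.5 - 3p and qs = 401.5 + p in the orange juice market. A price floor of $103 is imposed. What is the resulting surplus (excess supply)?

Equilibrium price would be p* = 57, so the floor at 103 binds.
At p = 103: qd = 320.5, qs = 504.5.
Surplus = 504.5 − 320.5 = 184.

Surplus = 184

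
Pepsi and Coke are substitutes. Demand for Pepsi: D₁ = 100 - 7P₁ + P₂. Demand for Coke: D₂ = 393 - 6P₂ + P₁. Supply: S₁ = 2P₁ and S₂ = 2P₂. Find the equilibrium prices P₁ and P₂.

P₁ = 1193/71, P₂ = 3637/71

Market 1: 100 - 7P₁ + P₂ = 2P₁ → 9P₁ - P₂ = 100.
Market 2: 8P₂ - P₁ = 393.
Eliminating P₂: 8×(1) + 1×(2) gives 71P₁ = 1193, so P₁ = 1193/71.
Back-substitute into (2): P₂ = (393 + 1×1193/71) / 8 = 3637/71.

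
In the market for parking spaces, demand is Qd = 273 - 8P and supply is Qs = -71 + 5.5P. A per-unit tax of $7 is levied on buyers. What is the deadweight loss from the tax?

Deadweight loss = 2156/27

Pre-tax equilibrium: P* = 688/27, Q* = 1867/27.
Tax on buyers shifts demand to Qd = 273 − 8(P + 7) = 217 - 8P.
217 - 8P = -71 + 5.5P gives seller price Ps = 64/3; buyers pay Pb = 64/3 + 7 = 85/3.
New quantity: Q = 273 − 8(85/3) = 139/3.
DWL = ½ × 7 × (1867/27 − 139/3) = 2156/27.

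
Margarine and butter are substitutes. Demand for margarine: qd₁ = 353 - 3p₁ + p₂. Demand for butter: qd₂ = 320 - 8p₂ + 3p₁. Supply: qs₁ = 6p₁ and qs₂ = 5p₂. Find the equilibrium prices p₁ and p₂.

p₁ = 4909/114, p₂ = 1313/38

Market 1: 353 - 3p₁ + p₂ = 6p₁ → 9p₁ - p₂ = 353.
Market 2: 13p₂ - 3p₁ = 320.
Eliminating p₂: 13×(1) + 1×(2) gives 114p₁ = 4909, so p₁ = 4909/114.
Back-substitute into (2): p₂ = (320 + 3×4909/114) / 13 = 1313/38.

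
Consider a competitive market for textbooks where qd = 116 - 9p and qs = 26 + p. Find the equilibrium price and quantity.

p* = 9, q* = 35

Set qd = qs: 116 - 9p = 26 + p.
90 = 10p, so p* = 9.
q* = 116 − 9(9) = 35.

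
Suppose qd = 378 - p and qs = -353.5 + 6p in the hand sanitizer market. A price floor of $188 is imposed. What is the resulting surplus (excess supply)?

Equilibrium price would be p* = 104.5, so the floor at 188 binds.
At p = 188: qd = 190, qs = 774.5.
Surplus = 774.5 − 190 = 584.5.

Surplus = 584.5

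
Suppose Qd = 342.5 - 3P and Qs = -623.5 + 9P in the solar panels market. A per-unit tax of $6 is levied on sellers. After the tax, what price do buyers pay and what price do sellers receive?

Pre-tax equilibrium: P* = 80.5, Q* = 101.
Tax on sellers shifts supply to Qs = -623.5 + 9(P − 6) = -677.5 + 9P.
342.5 - 3P = -677.5 + 9P gives buyer price Pb = 85; sellers receive Ps = 85 − 6 = 79.
New quantity: Q = 342.5 − 3(85) = 87.5.

Buyers pay $85, sellers receive $79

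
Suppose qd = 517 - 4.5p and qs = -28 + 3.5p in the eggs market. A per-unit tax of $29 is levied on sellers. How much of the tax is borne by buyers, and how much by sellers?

Pre-tax equilibrium: p* = 68.125, q* = 210.4375.
Tax on sellers shifts supply to qs = -28 + 3.5(p − 29) = -129.5 + 3.5p.
517 - 4.5p = -129.5 + 3.5p gives buyer price pb = 80.8125; sellers receive ps = 80.8125 − 29 = 51.8125.
New quantity: q = 517 − 4.5(80.8125) = 153.34375.
Buyer burden = 80.8125 − 68.125 = 12.6875; seller burden = 68.125 − 51.8125 = 16.3125.

Buyers bear $12.6875, sellers bear $16.3125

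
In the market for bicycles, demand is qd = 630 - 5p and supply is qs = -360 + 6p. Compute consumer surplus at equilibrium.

Consumer surplus = 3240

Equilibrium: 630 - 5p = -360 + 6p gives p* = 90, q* = 180.
Demand choke price (qd = 0): p = 126.
CS = ½(126 − 90)(180) = 3240.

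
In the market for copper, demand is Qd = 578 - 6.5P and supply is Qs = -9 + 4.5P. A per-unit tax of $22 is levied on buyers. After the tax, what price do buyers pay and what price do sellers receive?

Buyers pay 686/11, sellers receive 444/11

Pre-tax equilibrium: P* = 587/11, Q* = 5085/22.
Tax on buyers shifts demand to Qd = 578 − 6.5(P + 22) = 435 - 6.5P.
435 - 6.5P = -9 + 4.5P gives seller price Ps = 444/11; buyers pay Pb = 444/11 + 22 = 686/11.
New quantity: Q = 578 − 6.5(686/11) = 1899/11.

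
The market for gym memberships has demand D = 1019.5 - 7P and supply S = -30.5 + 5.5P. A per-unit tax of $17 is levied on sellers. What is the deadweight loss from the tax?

Pre-tax equilibrium: P* = 84, Q* = 431.5.
Tax on sellers shifts supply to S = -30.5 + 5.5(P − 17) = -124 + 5.5P.
1019.5 - 7P = -124 + 5.5P gives buyer price Pb = 91.48; sellers receive Ps = 91.48 − 17 = 74.48.
New quantity: Q = 1019.5 − 7(91.48) = 379.14.
DWL = ½ × 17 × (431.5 − 379.14) = 445.06.

Deadweight loss = 445.06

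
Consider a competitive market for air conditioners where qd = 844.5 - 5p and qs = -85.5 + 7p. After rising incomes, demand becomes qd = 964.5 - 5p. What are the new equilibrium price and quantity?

p' = 87.5, q' = 527

Original equilibrium: p* = 77.5, q* = 457.
New equilibrium: 964.5 - 5p = -85.5 + 7p, so 1050 = 12p and p' = 87.5; q' = 964.5 − 5(87.5) = 527.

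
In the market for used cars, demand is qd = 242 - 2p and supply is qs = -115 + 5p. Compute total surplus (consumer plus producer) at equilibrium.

Total surplus = 6860

Equilibrium: 242 - 2p = -115 + 5p gives p* = 51, q* = 140.
Demand choke price: p = 121; supply starts at p = 23.
CS = ½(121 − 51)(140) = 4900; PS = ½(51 − 23)(140) = 1960.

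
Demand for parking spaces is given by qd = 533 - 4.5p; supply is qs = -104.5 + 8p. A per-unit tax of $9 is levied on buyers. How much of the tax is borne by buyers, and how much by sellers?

Buyers bear $5.76, sellers bear $3.24

Pre-tax equilibrium: p* = 51, q* = 303.5.
Tax on buyers shifts demand to qd = 533 − 4.5(p + 9) = 492.5 - 4.5p.
492.5 - 4.5p = -104.5 + 8p gives seller price ps = 47.76; buyers pay pb = 47.76 + 9 = 56.76.
New quantity: q = 533 − 4.5(56.76) = 277.58.
Buyer burden = 56.76 − 51 = 5.76; seller burden = 51 − 47.76 = 3.24.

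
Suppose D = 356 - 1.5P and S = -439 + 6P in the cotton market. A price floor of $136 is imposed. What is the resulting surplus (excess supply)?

Equilibrium price would be P* = 106, so the floor at 136 binds.
At P = 136: D = 152, S = 377.
Surplus = 377 − 152 = 225.

Surplus = 225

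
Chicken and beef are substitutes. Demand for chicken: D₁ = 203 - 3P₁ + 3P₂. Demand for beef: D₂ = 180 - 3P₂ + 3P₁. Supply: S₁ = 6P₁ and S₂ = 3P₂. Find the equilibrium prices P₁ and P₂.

Market 1: 203 - 3P₁ + 3P₂ = 6P₁ → 9P₁ - 3P₂ = 203.
Market 2: 6P₂ - 3P₁ = 180.
Eliminating P₂: 6×(1) + 3×(2) gives 45P₁ = 1758, so P₁ = 586/15.
Back-substitute into (2): P₂ = (180 + 3×586/15) / 6 = 743/15.

P₁ = 586/15, P₂ = 743/15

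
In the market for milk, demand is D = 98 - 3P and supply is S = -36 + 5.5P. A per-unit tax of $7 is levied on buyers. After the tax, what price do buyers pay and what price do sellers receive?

Buyers pay 345/17, sellers receive 226/17

Pre-tax equilibrium: P* = 268/17, Q* = 862/17.
Tax on buyers shifts demand to D = 98 − 3(P + 7) = 77 - 3P.
77 - 3P = -36 + 5.5P gives seller price Ps = 226/17; buyers pay Pb = 226/17 + 7 = 345/17.
New quantity: Q = 98 − 3(345/17) = 631/17.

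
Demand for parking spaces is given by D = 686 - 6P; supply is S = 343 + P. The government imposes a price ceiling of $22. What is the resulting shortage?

Shortage = 189

Equilibrium price would be P* = 49, so the ceiling at 22 binds.
At P = 22: D = 686 − 6(22) = 554, S = 343 + 1(22) = 365.
Shortage = 554 − 365 = 189.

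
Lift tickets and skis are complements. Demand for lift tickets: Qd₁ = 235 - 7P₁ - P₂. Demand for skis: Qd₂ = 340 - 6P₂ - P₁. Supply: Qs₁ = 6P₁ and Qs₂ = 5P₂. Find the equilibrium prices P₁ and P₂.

P₁ = 2245/142, P₂ = 4185/142

Market 1: 235 - 7P₁ - P₂ = 6P₁ → 13P₁ + P₂ = 235.
Market 2: 11P₂ + P₁ = 340.
Eliminating P₂: 11×(1) − 1×(2) gives 142P₁ = 2245, so P₁ = 2245/142.
Back-substitute into (2): P₂ = (340 − 1×2245/142) / 11 = 4185/142.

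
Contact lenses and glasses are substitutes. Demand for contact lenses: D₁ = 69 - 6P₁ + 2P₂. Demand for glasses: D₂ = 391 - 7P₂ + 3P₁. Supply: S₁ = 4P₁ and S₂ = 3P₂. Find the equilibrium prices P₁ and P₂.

P₁ = 736/47, P₂ = 4117/94

Market 1: 69 - 6P₁ + 2P₂ = 4P₁ → 10P₁ - 2P₂ = 69.
Market 2: 10P₂ - 3P₁ = 391.
Eliminating P₂: 10×(1) + 2×(2) gives 94P₁ = 1472, so P₁ = 736/47.
Back-substitute into (2): P₂ = (391 + 3×736/47) / 10 = 4117/94.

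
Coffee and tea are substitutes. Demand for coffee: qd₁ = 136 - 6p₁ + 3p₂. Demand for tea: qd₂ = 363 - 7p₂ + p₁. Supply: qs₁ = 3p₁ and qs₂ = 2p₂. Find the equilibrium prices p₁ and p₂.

p₁ = 771/26, p₂ = 3403/78

Market 1: 136 - 6p₁ + 3p₂ = 3p₁ → 9p₁ - 3p₂ = 136.
Market 2: 9p₂ - p₁ = 363.
Eliminating p₂: 9×(1) + 3×(2) gives 78p₁ = 2313, so p₁ = 771/26.
Back-substitute into (2): p₂ = (363 + 1×771/26) / 9 = 3403/78.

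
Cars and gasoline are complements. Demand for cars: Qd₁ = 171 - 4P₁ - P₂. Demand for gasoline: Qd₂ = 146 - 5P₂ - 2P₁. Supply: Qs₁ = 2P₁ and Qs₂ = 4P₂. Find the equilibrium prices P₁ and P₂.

Market 1: 171 - 4P₁ - P₂ = 2P₁ → 6P₁ + P₂ = 171.
Market 2: 9P₂ + 2P₁ = 146.
Eliminating P₂: 9×(1) − 1×(2) gives 52P₁ = 1393, so P₁ = 1393/52.
Back-substitute into (2): P₂ = (146 − 2×1393/52) / 9 = 267/26.

P₁ = 1393/52, P₂ = 267/26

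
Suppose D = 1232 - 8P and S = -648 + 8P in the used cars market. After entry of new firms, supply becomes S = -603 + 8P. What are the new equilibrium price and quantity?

P' = 114.6875, Q' = 314.5

Original equilibrium: P* = 117.5, Q* = 292.
New equilibrium: 1232 - 8P = -603 + 8P, so 1835 = 16P and P' = 114.6875; Q' = 1232 − 8(114.6875) = 314.5.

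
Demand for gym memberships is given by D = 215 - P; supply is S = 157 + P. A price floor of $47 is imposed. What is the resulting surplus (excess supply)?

Equilibrium price would be P* = 29, so the floor at 47 binds.
At P = 47: D = 168, S = 204.
Surplus = 204 − 168 = 36.

Surplus = 36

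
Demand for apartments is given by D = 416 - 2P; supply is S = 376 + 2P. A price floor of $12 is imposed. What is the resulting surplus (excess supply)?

Equilibrium price would be P* = 10, so the floor at 12 binds.
At P = 12: D = 392, S = 400.
Surplus = 400 − 392 = 8.

Surplus = 8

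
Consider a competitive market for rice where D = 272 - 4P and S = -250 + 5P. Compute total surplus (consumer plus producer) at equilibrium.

Equilibrium: 272 - 4P = -250 + 5P gives P* = 58, Q* = 40.
Demand choke price: P = 68; supply starts at P = 50.
CS = ½(68 − 58)(40) = 200; PS = ½(58 − 50)(40) = 160.

Total surplus = 360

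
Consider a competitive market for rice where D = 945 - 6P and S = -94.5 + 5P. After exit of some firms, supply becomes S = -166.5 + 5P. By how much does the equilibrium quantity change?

ΔQ = -432/11

Original equilibrium: P* = 94.5, Q* = 378.
New equilibrium: 945 - 6P = -166.5 + 5P, so 1111.5 = 11P and P' = 2223/22; Q' = 945 − 6(2223/22) = 3726/11.
Change in quantity: 3726/11 − 378 = -432/11.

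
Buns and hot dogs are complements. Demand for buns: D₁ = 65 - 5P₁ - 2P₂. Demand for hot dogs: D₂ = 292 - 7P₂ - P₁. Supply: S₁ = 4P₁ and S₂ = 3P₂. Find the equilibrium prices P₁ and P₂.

P₁ = 0.75, P₂ = 29.125

Market 1: 65 - 5P₁ - 2P₂ = 4P₁ → 9P₁ + 2P₂ = 65.
Market 2: 10P₂ + P₁ = 292.
Eliminating P₂: 10×(1) − 2×(2) gives 88P₁ = 66, so P₁ = 0.75.
Back-substitute into (2): P₂ = (292 − 1×0.75) / 10 = 29.125.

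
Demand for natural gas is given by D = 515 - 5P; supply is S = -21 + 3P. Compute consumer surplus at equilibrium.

Equilibrium: 515 - 5P = -21 + 3P gives P* = 67, Q* = 180.
Demand choke price (D = 0): P = 103.
CS = ½(103 − 67)(180) = 3240.

Consumer surplus = 3240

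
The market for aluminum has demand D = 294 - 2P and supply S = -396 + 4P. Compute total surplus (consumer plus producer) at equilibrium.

Total surplus = 1536

Equilibrium: 294 - 2P = -396 + 4P gives P* = 115, Q* = 64.
Demand choke price: P = 147; supply starts at P = 99.
CS = ½(147 − 115)(64) = 1024; PS = ½(115 − 99)(64) = 512.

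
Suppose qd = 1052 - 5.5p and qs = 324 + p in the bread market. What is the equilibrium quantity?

q* = 436

Set qd = qs: 1052 - 5.5p = 324 + p.
728 = 6.5p, so p* = 112.
q* = 1052 − 5.5(112) = 436.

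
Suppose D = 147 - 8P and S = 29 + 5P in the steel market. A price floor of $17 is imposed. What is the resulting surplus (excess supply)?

Equilibrium price would be P* = 118/13, so the floor at 17 binds.
At P = 17: D = 11, S = 114.
Surplus = 114 − 11 = 103.

Surplus = 103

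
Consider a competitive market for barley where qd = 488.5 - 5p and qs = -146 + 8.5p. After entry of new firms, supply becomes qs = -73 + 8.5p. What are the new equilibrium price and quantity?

Original equilibrium: p* = 47, q* = 253.5.
New equilibrium: 488.5 - 5p = -73 + 8.5p, so 561.5 = 13.5p and p' = 1123/27; q' = 488.5 − 5(1123/27) = 15149/54.

p' = 1123/27, q' = 15149/54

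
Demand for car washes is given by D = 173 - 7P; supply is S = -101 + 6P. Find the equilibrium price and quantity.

Set D = S: 173 - 7P = -101 + 6P.
274 = 13P, so P* = 274/13.
Q* = 173 − 7(274/13) = 331/13.

P* = 274/13, Q* = 331/13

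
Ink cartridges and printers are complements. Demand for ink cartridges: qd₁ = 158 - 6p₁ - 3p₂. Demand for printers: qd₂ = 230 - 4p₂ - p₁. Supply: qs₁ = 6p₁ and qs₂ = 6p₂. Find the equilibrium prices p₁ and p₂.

p₁ = 890/117, p₂ = 2602/117

Market 1: 158 - 6p₁ - 3p₂ = 6p₁ → 12p₁ + 3p₂ = 158.
Market 2: 10p₂ + p₁ = 230.
Eliminating p₂: 10×(1) − 3×(2) gives 117p₁ = 890, so p₁ = 890/117.
Back-substitute into (2): p₂ = (230 − 1×890/117) / 10 = 2602/117.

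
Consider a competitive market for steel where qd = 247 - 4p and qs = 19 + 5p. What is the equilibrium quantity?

Set qd = qs: 247 - 4p = 19 + 5p.
228 = 9p, so p* = 76/3.
q* = 247 − 4(76/3) = 437/3.

q* = 437/3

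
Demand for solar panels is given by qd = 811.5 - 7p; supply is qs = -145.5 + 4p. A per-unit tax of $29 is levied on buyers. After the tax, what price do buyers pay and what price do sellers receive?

Buyers pay 1073/11, sellers receive 754/11

Pre-tax equilibrium: p* = 87, q* = 202.5.
Tax on buyers shifts demand to qd = 811.5 − 7(p + 29) = 608.5 - 7p.
608.5 - 7p = -145.5 + 4p gives seller price ps = 754/11; buyers pay pb = 754/11 + 29 = 1073/11.
New quantity: q = 811.5 − 7(1073/11) = 2831/22.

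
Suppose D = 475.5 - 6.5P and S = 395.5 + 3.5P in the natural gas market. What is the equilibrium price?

P* = 8

Set D = S: 475.5 - 6.5P = 395.5 + 3.5P.
80 = 10P, so P* = 8.
Q* = 475.5 − 6.5(8) = 423.5.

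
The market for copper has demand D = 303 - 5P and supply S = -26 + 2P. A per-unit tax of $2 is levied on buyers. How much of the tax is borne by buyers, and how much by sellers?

Pre-tax equilibrium: P* = 47, Q* = 68.
Tax on buyers shifts demand to D = 303 − 5(P + 2) = 293 - 5P.
293 - 5P = -26 + 2P gives seller price Ps = 319/7; buyers pay Pb = 319/7 + 2 = 333/7.
New quantity: Q = 303 − 5(333/7) = 456/7.
Buyer burden = 333/7 − 47 = 4/7; seller burden = 47 − 319/7 = 10/7.

Buyers bear 4/7, sellers bear 10/7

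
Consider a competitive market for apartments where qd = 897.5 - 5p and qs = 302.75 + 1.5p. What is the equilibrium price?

Set qd = qs: 897.5 - 5p = 302.75 + 1.5p.
594.75 = 6.5p, so p* = 91.5.
q* = 897.5 − 5(91.5) = 440.

p* = 91.5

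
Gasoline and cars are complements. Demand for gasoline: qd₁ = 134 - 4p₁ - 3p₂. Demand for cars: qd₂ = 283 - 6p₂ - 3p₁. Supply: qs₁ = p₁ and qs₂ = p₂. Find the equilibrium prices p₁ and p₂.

p₁ = 89/26, p₂ = 1013/26

Market 1: 134 - 4p₁ - 3p₂ = p₁ → 5p₁ + 3p₂ = 134.
Market 2: 7p₂ + 3p₁ = 283.
Eliminating p₂: 7×(1) − 3×(2) gives 26p₁ = 89, so p₁ = 89/26.
Back-substitute into (2): p₂ = (283 − 3×89/26) / 7 = 1013/26.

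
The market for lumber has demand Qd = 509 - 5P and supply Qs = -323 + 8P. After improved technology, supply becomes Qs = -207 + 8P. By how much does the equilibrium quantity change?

ΔQ = 580/13

Original equilibrium: P* = 64, Q* = 189.
New equilibrium: 509 - 5P = -207 + 8P, so 716 = 13P and P' = 716/13; Q' = 509 − 5(716/13) = 3037/13.
Change in quantity: 3037/13 − 189 = 580/13.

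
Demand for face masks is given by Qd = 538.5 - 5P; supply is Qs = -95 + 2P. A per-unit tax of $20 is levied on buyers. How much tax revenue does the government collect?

Tax revenue = 8040/7

Pre-tax equilibrium: P* = 90.5, Q* = 86.
Tax on buyers shifts demand to Qd = 538.5 − 5(P + 20) = 438.5 - 5P.
438.5 - 5P = -95 + 2P gives seller price Ps = 1067/14; buyers pay Pb = 1067/14 + 20 = 1347/14.
New quantity: Q = 538.5 − 5(1347/14) = 402/7.
Revenue = 20 × 402/7 = 8040/7.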